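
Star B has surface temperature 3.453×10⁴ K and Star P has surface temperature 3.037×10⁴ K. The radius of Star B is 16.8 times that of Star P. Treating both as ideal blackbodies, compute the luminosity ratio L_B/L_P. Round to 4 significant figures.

L ∝ R²T⁴, so L_B/L_P = (R_B/R_P)²(T_B/T_P)⁴ = (16.8)² × (3.453×10⁴/3.037×10⁴)⁴ = 282.24 × 1.67112 = 471.7.

L_B/L_P ≈ 471.7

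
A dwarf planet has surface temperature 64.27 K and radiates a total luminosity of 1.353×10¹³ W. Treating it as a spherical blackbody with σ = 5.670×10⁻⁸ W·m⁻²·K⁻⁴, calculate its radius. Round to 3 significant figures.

R ≈ 1.05×10⁶ m

L = 4πR²σT⁴ ⇒ R = √(L/(4πσT⁴)).
σT⁴ = 0.967423 W/m², so R = √(1.353×10¹³/(4π×0.967423)) = 1.05×10⁶ m.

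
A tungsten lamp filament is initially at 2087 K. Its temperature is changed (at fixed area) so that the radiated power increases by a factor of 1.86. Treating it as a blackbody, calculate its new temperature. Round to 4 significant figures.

P ∝ T⁴, so T₂/T₁ = (P₂/P₁)^(1/4) = (1.86)^(1/4) = 1.16783.
T₂ = 2087 × 1.16783 = 2437 K.

T₂ ≈ 2437 K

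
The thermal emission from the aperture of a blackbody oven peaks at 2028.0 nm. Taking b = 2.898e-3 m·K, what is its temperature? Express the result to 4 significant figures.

Wien's law gives T = b/λ_max = (2.898×10⁻³ m·K)/(2.0280×10⁻⁶ m) = 1429 K.

T ≈ 1429 K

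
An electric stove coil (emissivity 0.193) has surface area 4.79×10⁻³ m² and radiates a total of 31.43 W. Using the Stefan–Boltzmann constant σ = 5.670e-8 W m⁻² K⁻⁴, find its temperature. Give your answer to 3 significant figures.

Area A = 4.79×10⁻³ m².
P = εσAT⁴ ⇒ T = (P/(εσA))^(1/4) = (31.43/(0.193×5.670×10⁻⁸×4.79×10⁻³))^(1/4) = 880 K.

T ≈ 880 K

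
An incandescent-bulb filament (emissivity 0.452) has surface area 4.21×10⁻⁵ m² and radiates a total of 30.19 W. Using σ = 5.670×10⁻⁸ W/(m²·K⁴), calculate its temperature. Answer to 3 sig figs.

T ≈ 2.30×10³ K

Area A = 4.21×10⁻⁵ m².
P = εσAT⁴ ⇒ T = (P/(εσA))^(1/4) = (30.19/(0.452×5.670×10⁻⁸×4.21×10⁻⁵))^(1/4) = 2.30×10³ K.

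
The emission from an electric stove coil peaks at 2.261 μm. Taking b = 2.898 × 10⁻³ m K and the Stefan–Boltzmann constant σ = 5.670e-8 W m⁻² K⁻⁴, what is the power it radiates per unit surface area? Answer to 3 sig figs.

I ≈ 1.53×10⁵ W/m²

Wien's law: T = b/λ_max = 2.898×10⁻³/2.261×10⁻⁶ = 1281.73 K.
Then I = σT⁴ = 5.670×10⁻⁸×(1281.73)⁴ = 1.53×10⁵ W/m².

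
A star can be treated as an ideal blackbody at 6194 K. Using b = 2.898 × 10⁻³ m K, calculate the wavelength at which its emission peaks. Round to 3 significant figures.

λ_max ≈ 468 nm

Wien's displacement law: λ_max = b/T = (2.898×10⁻³ m·K)/(6194 K) = 4.679×10⁻⁷ m.
That is 468 nm, in the visible range.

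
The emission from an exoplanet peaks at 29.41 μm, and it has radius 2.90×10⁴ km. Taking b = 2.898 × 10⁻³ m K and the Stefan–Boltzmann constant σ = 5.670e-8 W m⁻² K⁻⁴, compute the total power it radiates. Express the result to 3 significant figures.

P ≈ 5.65×10¹⁶ W

Wien's law: T = b/λ_max = 2.898×10⁻³/2.941×10⁻⁵ = 98.5379 K.
Surface area A = 4πR² = 4π(2.90×10⁷ m)² = 1.05683×10¹⁶ m².
Then P = σAT⁴ = 5.670×10⁻⁸×1.05683×10¹⁶×(98.5379)⁴ = 5.65×10¹⁶ W.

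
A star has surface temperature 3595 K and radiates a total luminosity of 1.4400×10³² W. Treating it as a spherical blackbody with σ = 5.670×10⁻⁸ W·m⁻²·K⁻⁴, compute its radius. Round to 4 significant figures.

R ≈ 1.100×10¹² m

L = 4πR²σT⁴ ⇒ R = √(L/(4πσT⁴)).
σT⁴ = 9.47062×10⁶ W/m², so R = √(1.4400×10³²/(4π×9.47062×10⁶)) = 1.100×10¹² m.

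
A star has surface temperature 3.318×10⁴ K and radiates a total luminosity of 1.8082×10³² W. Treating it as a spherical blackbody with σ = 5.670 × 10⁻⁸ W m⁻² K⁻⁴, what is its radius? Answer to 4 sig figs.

R ≈ 1.447×10¹⁰ m

L = 4πR²σT⁴ ⇒ R = √(L/(4πσT⁴)).
σT⁴ = 6.87209×10¹⁰ W/m², so R = √(1.8082×10³²/(4π×6.87209×10¹⁰)) = 1.447×10¹⁰ m.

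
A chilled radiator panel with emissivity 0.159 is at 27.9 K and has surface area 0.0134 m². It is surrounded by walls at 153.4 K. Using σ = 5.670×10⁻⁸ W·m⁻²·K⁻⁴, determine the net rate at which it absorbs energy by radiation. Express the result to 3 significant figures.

Area A = 0.0134 m².
Net radiated power P_net = εσA(T⁴ − T₀⁴) = 0.159×5.670×10⁻⁸×0.0134×(27.9⁴ − 153.4⁴).
T⁴ − T₀⁴ = 6.05922×10⁵ − 5.53734×10⁸ = -5.53128×10⁸ K⁴, so P_net = -0.0668 W — negative, meaning a net gain of 0.0668 W.

Net gain ≈ 0.0668 W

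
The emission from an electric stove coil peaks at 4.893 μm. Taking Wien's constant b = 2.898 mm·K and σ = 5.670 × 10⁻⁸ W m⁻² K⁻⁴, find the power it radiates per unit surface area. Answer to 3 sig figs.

I ≈ 6.98×10³ W/m²

Wien's law: T = b/λ_max = 2.898×10⁻³/4.893×10⁻⁶ = 592.275 K.
Then I = σT⁴ = 5.670×10⁻⁸×(592.275)⁴ = 6.98×10³ W/m².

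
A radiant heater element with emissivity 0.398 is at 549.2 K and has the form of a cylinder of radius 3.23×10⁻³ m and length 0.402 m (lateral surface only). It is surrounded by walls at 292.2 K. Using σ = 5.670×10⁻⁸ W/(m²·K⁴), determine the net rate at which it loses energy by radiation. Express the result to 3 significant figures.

Net loss ≈ 15.4 W

Lateral area A = 2πrL = 2π×3.23×10⁻³×0.402 = 8.15846×10⁻³ m².
Net radiated power P_net = εσA(T⁴ − T₀⁴) = 0.398×5.670×10⁻⁸×8.15846×10⁻³×(549.2⁴ − 292.2⁴).
T⁴ − T₀⁴ = 9.09750×10¹⁰ − 7.28989×10⁹ = 8.36851×10¹⁰ K⁴, so P_net = 15.4 W.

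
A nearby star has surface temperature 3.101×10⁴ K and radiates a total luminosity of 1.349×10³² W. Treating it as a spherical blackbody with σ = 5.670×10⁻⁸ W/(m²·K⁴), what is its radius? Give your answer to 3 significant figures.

R ≈ 1.43×10¹⁰ m

L = 4πR²σT⁴ ⇒ R = √(L/(4πσT⁴)).
σT⁴ = 5.24312×10¹⁰ W/m², so R = √(1.349×10³²/(4π×5.24312×10¹⁰)) = 1.43×10¹⁰ m.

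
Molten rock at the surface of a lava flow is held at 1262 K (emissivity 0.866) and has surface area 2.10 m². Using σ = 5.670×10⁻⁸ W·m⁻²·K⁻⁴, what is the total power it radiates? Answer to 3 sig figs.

P ≈ 2.62×10⁵ W

Area A = 2.10 m².
P = εσAT⁴ = 0.866 × 5.670×10⁻⁸ × 2.10 × (1262)⁴ = 2.62×10⁵ W.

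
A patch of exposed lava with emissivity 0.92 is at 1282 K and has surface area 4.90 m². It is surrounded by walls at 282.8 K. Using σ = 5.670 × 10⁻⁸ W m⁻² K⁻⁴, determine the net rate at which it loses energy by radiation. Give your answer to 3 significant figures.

Net loss ≈ 6.89×10⁵ W

Area A = 4.90 m².
Net radiated power P_net = εσA(T⁴ − T₀⁴) = 0.92×5.670×10⁻⁸×4.90×(1282⁴ − 282.8⁴).
T⁴ − T₀⁴ = 2.70117×10¹² − 6.39613×10⁹ = 2.69477×10¹² K⁴, so P_net = 6.89×10⁵ W.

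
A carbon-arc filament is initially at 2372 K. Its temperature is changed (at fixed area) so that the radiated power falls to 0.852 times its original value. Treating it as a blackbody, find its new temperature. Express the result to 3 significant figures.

P ∝ T⁴, so T₂/T₁ = (P₂/P₁)^(1/4) = (0.852)^(1/4) = 0.960749.
T₂ = 2372 × 0.960749 = 2.28×10³ K.

T₂ ≈ 2.28×10³ K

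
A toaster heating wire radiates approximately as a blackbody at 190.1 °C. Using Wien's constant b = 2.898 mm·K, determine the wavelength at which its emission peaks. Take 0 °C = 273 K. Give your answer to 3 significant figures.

λ_max ≈ 6.26 μm

T = 190.1 °C + 273 = 463.1 K.
Wien's displacement law: λ_max = b/T = (2.898×10⁻³ m·K)/(463.1 K) = 6.258×10⁻⁶ m.
That is 6.26 μm, in the infrared range.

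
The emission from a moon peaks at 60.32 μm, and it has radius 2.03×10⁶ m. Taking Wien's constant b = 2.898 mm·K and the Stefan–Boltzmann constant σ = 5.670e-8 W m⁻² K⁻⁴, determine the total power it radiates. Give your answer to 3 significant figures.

Wien's law: T = b/λ_max = 2.898×10⁻³/6.032×10⁻⁵ = 48.0438 K.
Surface area A = 4πR² = 4π(2.03×10⁶ m)² = 5.17848×10¹³ m².
Then P = σAT⁴ = 5.670×10⁻⁸×5.17848×10¹³×(48.0438)⁴ = 1.56×10¹³ W.

P ≈ 1.56×10¹³ W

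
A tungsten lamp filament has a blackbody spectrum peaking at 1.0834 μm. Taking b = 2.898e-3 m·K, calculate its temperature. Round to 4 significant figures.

T ≈ 2675 K

Wien's law gives T = b/λ_max = (2.898×10⁻³ m·K)/(1.0834×10⁻⁶ m) = 2675 K.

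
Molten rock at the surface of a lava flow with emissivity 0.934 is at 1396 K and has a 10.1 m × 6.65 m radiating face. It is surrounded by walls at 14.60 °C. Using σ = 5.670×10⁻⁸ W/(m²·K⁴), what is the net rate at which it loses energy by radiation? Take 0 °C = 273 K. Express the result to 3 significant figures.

Net loss ≈ 1.35×10⁷ W

Surroundings: T = 14.60 °C + 273 = 287.60 K.
Area A = 10.1 × 6.65 = 67.165 m².
Net radiated power P_net = εσA(T⁴ − T₀⁴) = 0.934×5.670×10⁻⁸×67.165×(1396⁴ − 287.60⁴).
T⁴ − T₀⁴ = 3.79788×10¹² − 6.84157×10⁹ = 3.79104×10¹² K⁴, so P_net = 1.35×10⁷ W.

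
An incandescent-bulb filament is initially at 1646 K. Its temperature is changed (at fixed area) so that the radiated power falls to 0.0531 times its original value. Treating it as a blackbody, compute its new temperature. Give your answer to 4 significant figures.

P ∝ T⁴, so T₂/T₁ = (P₂/P₁)^(1/4) = (0.0531)^(1/4) = 0.480036.
T₂ = 1646 × 0.480036 = 790.1 K.

T₂ ≈ 790.1 K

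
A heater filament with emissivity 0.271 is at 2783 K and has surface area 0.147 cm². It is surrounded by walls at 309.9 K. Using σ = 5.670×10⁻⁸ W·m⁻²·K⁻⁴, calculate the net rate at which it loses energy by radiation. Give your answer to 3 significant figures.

Net loss ≈ 13.5 W

Area A = 0.147 cm² = 1.47×10⁻⁵ m².
Net radiated power P_net = εσA(T⁴ − T₀⁴) = 0.271×5.670×10⁻⁸×1.47×10⁻⁵×(2783⁴ − 309.9⁴).
T⁴ − T₀⁴ = 5.99864×10¹³ − 9.22330×10⁹ = 5.99772×10¹³ K⁴, so P_net = 13.5 W.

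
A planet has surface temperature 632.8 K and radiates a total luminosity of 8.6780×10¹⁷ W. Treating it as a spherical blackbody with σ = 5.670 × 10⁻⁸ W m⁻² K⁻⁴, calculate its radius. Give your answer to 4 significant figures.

L = 4πR²σT⁴ ⇒ R = √(L/(4πσT⁴)).
σT⁴ = 9091.78 W/m², so R = √(8.6780×10¹⁷/(4π×9091.78)) = 2.756×10⁶ m.

R ≈ 2.756×10⁶ m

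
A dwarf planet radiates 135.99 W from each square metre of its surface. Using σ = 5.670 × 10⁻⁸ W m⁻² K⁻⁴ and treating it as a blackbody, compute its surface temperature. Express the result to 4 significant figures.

I = σT⁴, so T = (I/σ)^(1/4) = (135.99/(5.670×10⁻⁸))^(1/4) = 221.3 K.

T ≈ 221.3 K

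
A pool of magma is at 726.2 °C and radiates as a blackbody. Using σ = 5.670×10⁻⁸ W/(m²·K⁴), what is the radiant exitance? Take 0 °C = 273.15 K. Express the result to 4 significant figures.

I ≈ 5.655×10⁴ W/m²

T = 726.2 °C + 273.15 = 999.35 K.
Stefan–Boltzmann: I = σT⁴ = 5.670×10⁻⁸ × (999.35)⁴ = 5.655×10⁴ W/m².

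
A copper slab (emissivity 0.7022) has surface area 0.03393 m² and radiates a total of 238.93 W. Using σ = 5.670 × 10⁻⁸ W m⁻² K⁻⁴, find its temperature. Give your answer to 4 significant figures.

Area A = 0.03393 m².
P = εσAT⁴ ⇒ T = (P/(εσA))^(1/4) = (238.93/(0.7022×5.670×10⁻⁸×0.03393))^(1/4) = 648.5 K.

T ≈ 648.5 K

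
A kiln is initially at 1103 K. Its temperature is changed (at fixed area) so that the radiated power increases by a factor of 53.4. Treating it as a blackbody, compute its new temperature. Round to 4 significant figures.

T₂ ≈ 2982 K

P ∝ T⁴, so T₂/T₁ = (P₂/P₁)^(1/4) = (53.4)^(1/4) = 2.70324.
T₂ = 1103 × 2.70324 = 2982 K.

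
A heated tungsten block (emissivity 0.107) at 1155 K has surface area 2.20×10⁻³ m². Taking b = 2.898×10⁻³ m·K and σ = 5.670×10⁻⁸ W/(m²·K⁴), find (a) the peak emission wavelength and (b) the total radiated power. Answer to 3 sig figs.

(a) λ_max = b/T = 2.898×10⁻³/1155 = 2.509×10⁻⁶ m = 2.51 μm.
Area A = 2.20×10⁻³ m².
(b) P = εσAT⁴ = 0.107×5.670×10⁻⁸×2.20×10⁻³×(1155)⁴ = 23.8 W.

λ_max ≈ 2.51 μm; P ≈ 23.8 W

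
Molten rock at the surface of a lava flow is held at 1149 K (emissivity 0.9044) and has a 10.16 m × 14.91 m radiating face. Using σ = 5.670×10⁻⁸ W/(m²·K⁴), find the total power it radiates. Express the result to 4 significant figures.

Area A = 10.16 × 14.91 = 151.486 m².
P = εσAT⁴ = 0.9044 × 5.670×10⁻⁸ × 151.486 × (1149)⁴ = 1.354×10⁷ W.

P ≈ 1.354×10⁷ W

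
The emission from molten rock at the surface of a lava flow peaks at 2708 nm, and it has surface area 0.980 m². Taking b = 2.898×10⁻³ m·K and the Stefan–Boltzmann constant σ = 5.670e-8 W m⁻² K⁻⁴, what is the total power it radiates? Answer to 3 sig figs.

Wien's law: T = b/λ_max = 2.898×10⁻³/2.708×10⁻⁶ = 1070.16 K.
Area A = 0.980 m².
Then P = σAT⁴ = 5.670×10⁻⁸×0.980×(1070.16)⁴ = 7.29×10⁴ W.

P ≈ 7.29×10⁴ W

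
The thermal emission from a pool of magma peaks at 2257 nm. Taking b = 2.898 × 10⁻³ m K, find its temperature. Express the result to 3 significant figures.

T ≈ 1.28×10³ K

Wien's law gives T = b/λ_max = (2.898×10⁻³ m·K)/(2.257×10⁻⁶ m) = 1.28×10³ K.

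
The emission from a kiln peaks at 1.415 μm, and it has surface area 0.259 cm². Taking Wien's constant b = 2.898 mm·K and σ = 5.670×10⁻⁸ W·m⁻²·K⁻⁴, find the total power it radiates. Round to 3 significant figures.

P ≈ 25.8 W

Wien's law: T = b/λ_max = 2.898×10⁻³/1.415×10⁻⁶ = 2048.06 K.
Area A = 0.259 cm² = 2.59×10⁻⁵ m².
Then P = σAT⁴ = 5.670×10⁻⁸×2.59×10⁻⁵×(2048.06)⁴ = 25.8 W.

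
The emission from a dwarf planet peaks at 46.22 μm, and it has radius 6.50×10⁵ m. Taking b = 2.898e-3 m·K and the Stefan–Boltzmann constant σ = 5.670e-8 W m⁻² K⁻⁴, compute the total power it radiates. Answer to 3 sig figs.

P ≈ 4.65×10¹² W

Wien's law: T = b/λ_max = 2.898×10⁻³/4.622×10⁻⁵ = 62.7001 K.
Surface area A = 4πR² = 4π(6.50×10⁵ m)² = 5.30929×10¹² m².
Then P = σAT⁴ = 5.670×10⁻⁸×5.30929×10¹²×(62.7001)⁴ = 4.65×10¹² W.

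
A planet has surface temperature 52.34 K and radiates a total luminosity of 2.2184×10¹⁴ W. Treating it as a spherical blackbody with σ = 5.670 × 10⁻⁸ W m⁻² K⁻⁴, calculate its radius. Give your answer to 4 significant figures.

L = 4πR²σT⁴ ⇒ R = √(L/(4πσT⁴)).
σT⁴ = 0.425518 W/m², so R = √(2.2184×10¹⁴/(4π×0.425518)) = 6.441×10⁶ m.

R ≈ 6.441×10⁶ m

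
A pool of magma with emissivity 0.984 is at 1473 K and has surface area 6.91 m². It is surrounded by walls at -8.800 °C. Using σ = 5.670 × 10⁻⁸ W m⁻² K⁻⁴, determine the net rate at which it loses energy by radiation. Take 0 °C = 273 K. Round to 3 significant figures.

Surroundings: T = -8.800 °C + 273 = 264.200 K.
Area A = 6.91 m².
Net radiated power P_net = εσA(T⁴ − T₀⁴) = 0.984×5.670×10⁻⁸×6.91×(1473⁴ − 264.200⁴).
T⁴ − T₀⁴ = 4.70772×10¹² − 4.87227×10⁹ = 4.70285×10¹² K⁴, so P_net = 1.81×10⁶ W.

Net loss ≈ 1.81×10⁶ W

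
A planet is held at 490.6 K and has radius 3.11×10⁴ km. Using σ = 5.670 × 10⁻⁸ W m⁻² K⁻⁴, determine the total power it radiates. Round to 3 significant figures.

Surface area A = 4πR² = 4π(3.11×10⁷ m)² = 1.21543×10¹⁶ m².
P = σAT⁴ = 5.670×10⁻⁸ × 1.21543×10¹⁶ × (490.6)⁴ = 3.99×10¹⁹ W.

P ≈ 3.99×10¹⁹ W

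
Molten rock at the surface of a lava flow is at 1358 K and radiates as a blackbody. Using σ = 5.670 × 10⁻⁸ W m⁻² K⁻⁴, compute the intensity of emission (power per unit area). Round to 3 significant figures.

I ≈ 1.93×10⁵ W/m²

Stefan–Boltzmann: I = σT⁴ = 5.670×10⁻⁸ × (1358)⁴ = 1.93×10⁵ W/m².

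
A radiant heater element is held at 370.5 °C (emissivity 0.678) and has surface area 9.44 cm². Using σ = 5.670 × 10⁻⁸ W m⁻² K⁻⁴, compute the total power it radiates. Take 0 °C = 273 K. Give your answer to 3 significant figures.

T = 370.5 °C + 273 = 643.5 K.
Area A = 9.44 cm² = 9.44×10⁻⁴ m².
P = εσAT⁴ = 0.678 × 5.670×10⁻⁸ × 9.44×10⁻⁴ × (643.5)⁴ = 6.22 W.

P ≈ 6.22 W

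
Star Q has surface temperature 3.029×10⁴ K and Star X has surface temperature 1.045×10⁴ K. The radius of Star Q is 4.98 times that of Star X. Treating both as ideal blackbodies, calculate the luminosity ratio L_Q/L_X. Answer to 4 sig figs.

L ∝ R²T⁴, so L_Q/L_X = (R_Q/R_X)²(T_Q/T_X)⁴ = (4.98)² × (3.029×10⁴/1.045×10⁴)⁴ = 24.8004 × 70.5882 = 1751.

L_Q/L_X ≈ 1751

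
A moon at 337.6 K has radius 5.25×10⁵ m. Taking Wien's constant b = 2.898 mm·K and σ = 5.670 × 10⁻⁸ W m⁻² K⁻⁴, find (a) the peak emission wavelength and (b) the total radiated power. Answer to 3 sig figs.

(a) λ_max = b/T = 2.898×10⁻³/337.6 = 8.584×10⁻⁶ m = 8.58 μm.
Surface area A = 4πR² = 4π(5.25×10⁵ m)² = 3.46361×10¹² m².
(b) P = σAT⁴ = 5.670×10⁻⁸×3.46361×10¹²×(337.6)⁴ = 2.55×10¹⁵ W.

λ_max ≈ 8.58 μm; P ≈ 2.55×10¹⁵ W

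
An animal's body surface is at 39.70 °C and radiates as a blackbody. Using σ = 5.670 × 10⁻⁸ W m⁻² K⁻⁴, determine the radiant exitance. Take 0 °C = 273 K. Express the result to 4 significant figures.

T = 39.70 °C + 273 = 312.70 K.
Stefan–Boltzmann: I = σT⁴ = 5.670×10⁻⁸ × (312.70)⁴ = 542.1 W/m².

I ≈ 542.1 W/m²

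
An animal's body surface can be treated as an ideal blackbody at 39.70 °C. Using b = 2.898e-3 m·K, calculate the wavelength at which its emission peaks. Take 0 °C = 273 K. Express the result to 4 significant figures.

T = 39.70 °C + 273 = 312.70 K.
Wien's displacement law: λ_max = b/T = (2.898×10⁻³ m·K)/(312.70 K) = 9.2677×10⁻⁶ m.
That is 9.268 μm, in the infrared range.

λ_max ≈ 9.268 μm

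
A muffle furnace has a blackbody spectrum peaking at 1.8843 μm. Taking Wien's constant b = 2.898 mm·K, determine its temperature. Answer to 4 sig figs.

T ≈ 1538 K

Wien's law gives T = b/λ_max = (2.898×10⁻³ m·K)/(1.8843×10⁻⁶ m) = 1538 K.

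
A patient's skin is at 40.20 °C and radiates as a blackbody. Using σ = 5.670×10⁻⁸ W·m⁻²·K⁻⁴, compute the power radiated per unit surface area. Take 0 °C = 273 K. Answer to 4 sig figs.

I ≈ 545.6 W/m²

T = 40.20 °C + 273 = 313.20 K.
Stefan–Boltzmann: I = σT⁴ = 5.670×10⁻⁸ × (313.20)⁴ = 545.6 W/m².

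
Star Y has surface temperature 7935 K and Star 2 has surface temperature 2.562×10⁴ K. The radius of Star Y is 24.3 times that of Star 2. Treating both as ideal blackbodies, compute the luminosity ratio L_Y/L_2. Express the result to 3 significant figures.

L ∝ R²T⁴, so L_Y/L_2 = (R_Y/R_2)²(T_Y/T_2)⁴ = (24.3)² × (7935/2.562×10⁴)⁴ = 590.49 × 9.20177×10⁻³ = 5.43.

L_Y/L_2 ≈ 5.43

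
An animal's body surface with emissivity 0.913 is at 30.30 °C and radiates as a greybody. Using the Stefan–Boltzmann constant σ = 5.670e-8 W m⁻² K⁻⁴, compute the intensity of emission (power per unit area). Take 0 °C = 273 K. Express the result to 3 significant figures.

I ≈ 438 W/m²

T = 30.30 °C + 273 = 303.30 K.
Stefan–Boltzmann: I = εσT⁴ = 0.913 × 5.670×10⁻⁸ × (303.30)⁴ = 438 W/m².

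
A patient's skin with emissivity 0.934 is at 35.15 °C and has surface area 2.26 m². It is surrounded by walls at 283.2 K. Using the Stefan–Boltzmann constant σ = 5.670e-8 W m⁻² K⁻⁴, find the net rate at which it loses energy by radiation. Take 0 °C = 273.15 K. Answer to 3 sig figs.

T = 35.15 °C + 273.15 = 308.30 K.
Area A = 2.26 m².
Net radiated power P_net = εσA(T⁴ − T₀⁴) = 0.934×5.670×10⁻⁸×2.26×(308.30⁴ − 283.2⁴).
T⁴ − T₀⁴ = 9.03429×10⁹ − 6.43240×10⁹ = 2.60189×10⁹ K⁴, so P_net = 311 W.

Net loss ≈ 311 W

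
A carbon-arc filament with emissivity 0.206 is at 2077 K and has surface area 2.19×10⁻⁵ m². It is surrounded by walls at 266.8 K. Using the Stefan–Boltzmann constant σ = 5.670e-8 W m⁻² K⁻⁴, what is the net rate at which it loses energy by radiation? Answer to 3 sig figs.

Net loss ≈ 4.76 W

Area A = 2.19×10⁻⁵ m².
Net radiated power P_net = εσA(T⁴ − T₀⁴) = 0.206×5.670×10⁻⁸×2.19×10⁻⁵×(2077⁴ − 266.8⁴).
T⁴ − T₀⁴ = 1.86100×10¹³ − 5.06691×10⁹ = 1.86049×10¹³ K⁴, so P_net = 4.76 W.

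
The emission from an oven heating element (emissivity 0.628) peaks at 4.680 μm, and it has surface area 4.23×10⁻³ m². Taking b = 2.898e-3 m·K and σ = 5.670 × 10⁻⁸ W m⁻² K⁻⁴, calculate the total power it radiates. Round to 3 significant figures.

P ≈ 22.1 W

Wien's law: T = b/λ_max = 2.898×10⁻³/4.680×10⁻⁶ = 619.231 K.
Area A = 4.23×10⁻³ m².
Then P = εσAT⁴ = 0.628×5.670×10⁻⁸×4.23×10⁻³×(619.231)⁴ = 22.1 W.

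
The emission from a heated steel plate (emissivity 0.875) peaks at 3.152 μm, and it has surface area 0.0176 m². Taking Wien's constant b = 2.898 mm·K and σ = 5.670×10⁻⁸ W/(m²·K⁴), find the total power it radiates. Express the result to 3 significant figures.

Wien's law: T = b/λ_max = 2.898×10⁻³/3.152×10⁻⁶ = 919.416 K.
Area A = 0.0176 m².
Then P = εσAT⁴ = 0.875×5.670×10⁻⁸×0.0176×(919.416)⁴ = 624 W.

P ≈ 624 W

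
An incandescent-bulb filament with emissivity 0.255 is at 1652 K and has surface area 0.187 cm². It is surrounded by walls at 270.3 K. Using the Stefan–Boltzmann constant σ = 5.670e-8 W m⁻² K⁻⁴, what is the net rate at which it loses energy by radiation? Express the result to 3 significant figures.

Net loss ≈ 2.01 W

Area A = 0.187 cm² = 1.87×10⁻⁵ m².
Net radiated power P_net = εσA(T⁴ − T₀⁴) = 0.255×5.670×10⁻⁸×1.87×10⁻⁵×(1652⁴ − 270.3⁴).
T⁴ − T₀⁴ = 7.44801×10¹² − 5.33807×10⁹ = 7.44267×10¹² K⁴, so P_net = 2.01 W.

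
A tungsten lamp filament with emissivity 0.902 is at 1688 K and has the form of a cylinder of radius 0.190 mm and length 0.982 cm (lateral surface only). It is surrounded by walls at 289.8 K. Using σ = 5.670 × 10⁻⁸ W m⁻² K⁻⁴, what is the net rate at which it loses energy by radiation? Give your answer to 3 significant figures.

Lateral area A = 2πrL = 2π×1.90×10⁻⁴×9.82×10⁻³ = 1.17232×10⁻⁵ m².
Net radiated power P_net = εσA(T⁴ − T₀⁴) = 0.902×5.670×10⁻⁸×1.17232×10⁻⁵×(1688⁴ − 289.8⁴).
T⁴ − T₀⁴ = 8.11876×10¹² − 7.05332×10⁹ = 8.11171×10¹² K⁴, so P_net = 4.86 W.

Net loss ≈ 4.86 W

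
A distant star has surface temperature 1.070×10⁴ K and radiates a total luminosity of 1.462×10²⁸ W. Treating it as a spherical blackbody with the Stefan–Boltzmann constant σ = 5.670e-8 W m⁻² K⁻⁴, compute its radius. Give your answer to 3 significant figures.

L = 4πR²σT⁴ ⇒ R = √(L/(4πσT⁴)).
σT⁴ = 7.43221×10⁸ W/m², so R = √(1.462×10²⁸/(4π×7.43221×10⁸)) = 1.25×10⁹ m.

R ≈ 1.25×10⁹ m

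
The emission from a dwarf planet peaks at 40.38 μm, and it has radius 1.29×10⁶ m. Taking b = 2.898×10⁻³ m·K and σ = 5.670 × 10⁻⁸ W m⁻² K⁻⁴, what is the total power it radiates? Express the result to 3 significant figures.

P ≈ 3.15×10¹³ W

Wien's law: T = b/λ_max = 2.898×10⁻³/4.038×10⁻⁵ = 71.7682 K.
Surface area A = 4πR² = 4π(1.29×10⁶ m)² = 2.09117×10¹³ m².
Then P = σAT⁴ = 5.670×10⁻⁸×2.09117×10¹³×(71.7682)⁴ = 3.15×10¹³ W.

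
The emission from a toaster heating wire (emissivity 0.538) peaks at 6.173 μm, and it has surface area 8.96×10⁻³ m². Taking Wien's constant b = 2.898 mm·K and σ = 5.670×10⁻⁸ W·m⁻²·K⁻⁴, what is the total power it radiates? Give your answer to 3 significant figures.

Wien's law: T = b/λ_max = 2.898×10⁻³/6.173×10⁻⁶ = 469.464 K.
Area A = 8.96×10⁻³ m².
Then P = εσAT⁴ = 0.538×5.670×10⁻⁸×8.96×10⁻³×(469.464)⁴ = 13.3 W.

P ≈ 13.3 W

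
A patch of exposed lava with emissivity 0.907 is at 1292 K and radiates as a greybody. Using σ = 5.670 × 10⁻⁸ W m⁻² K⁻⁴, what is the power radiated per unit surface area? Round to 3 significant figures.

Stefan–Boltzmann: I = εσT⁴ = 0.907 × 5.670×10⁻⁸ × (1292)⁴ = 1.43×10⁵ W/m².

I ≈ 1.43×10⁵ W/m²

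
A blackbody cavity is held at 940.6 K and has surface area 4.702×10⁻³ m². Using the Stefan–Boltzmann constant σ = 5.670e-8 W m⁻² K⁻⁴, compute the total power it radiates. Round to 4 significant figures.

Area A = 4.702×10⁻³ m².
P = σAT⁴ = 5.670×10⁻⁸ × 4.702×10⁻³ × (940.6)⁴ = 208.7 W.

P ≈ 208.7 W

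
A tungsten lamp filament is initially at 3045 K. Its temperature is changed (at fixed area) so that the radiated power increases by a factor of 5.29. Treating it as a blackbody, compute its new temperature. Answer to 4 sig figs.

T₂ ≈ 4618 K

P ∝ T⁴, so T₂/T₁ = (P₂/P₁)^(1/4) = (5.29)^(1/4) = 1.51658.
T₂ = 3045 × 1.51658 = 4618 K.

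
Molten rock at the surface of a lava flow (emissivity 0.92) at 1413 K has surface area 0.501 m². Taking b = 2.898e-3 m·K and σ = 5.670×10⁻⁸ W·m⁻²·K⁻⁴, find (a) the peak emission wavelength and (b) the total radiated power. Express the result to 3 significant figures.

λ_max ≈ 2.05×10³ nm; P ≈ 1.04×10⁵ W

(a) λ_max = b/T = 2.898×10⁻³/1413 = 2.051×10⁻⁶ m = 2.05×10³ nm.
Area A = 0.501 m².
(b) P = εσAT⁴ = 0.92×5.670×10⁻⁸×0.501×(1413)⁴ = 1.04×10⁵ W.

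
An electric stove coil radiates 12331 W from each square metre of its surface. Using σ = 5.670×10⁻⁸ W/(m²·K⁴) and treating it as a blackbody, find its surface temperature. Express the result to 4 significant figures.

T ≈ 682.9 K

I = σT⁴, so T = (I/σ)^(1/4) = (12331/(5.670×10⁻⁸))^(1/4) = 682.9 K.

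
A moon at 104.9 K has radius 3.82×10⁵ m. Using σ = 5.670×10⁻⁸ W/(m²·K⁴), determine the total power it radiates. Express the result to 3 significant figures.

Surface area A = 4πR² = 4π(3.82×10⁵ m)² = 1.83374×10¹² m².
P = σAT⁴ = 5.670×10⁻⁸ × 1.83374×10¹² × (104.9)⁴ = 1.26×10¹³ W.

P ≈ 1.26×10¹³ W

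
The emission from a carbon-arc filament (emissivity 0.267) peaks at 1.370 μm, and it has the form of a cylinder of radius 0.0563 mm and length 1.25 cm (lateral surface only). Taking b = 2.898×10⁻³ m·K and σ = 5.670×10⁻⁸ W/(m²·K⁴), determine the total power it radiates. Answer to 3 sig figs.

P ≈ 1.34 W

Wien's law: T = b/λ_max = 2.898×10⁻³/1.370×10⁻⁶ = 2115.33 K.
Lateral area A = 2πrL = 2π×5.63×10⁻⁵×0.0125 = 4.42179×10⁻⁶ m².
Then P = εσAT⁴ = 0.267×5.670×10⁻⁸×4.42179×10⁻⁶×(2115.33)⁴ = 1.34 W.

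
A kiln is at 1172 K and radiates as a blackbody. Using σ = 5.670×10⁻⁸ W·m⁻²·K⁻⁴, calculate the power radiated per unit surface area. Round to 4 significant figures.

I ≈ 1.070×10⁵ W/m²

Stefan–Boltzmann: I = σT⁴ = 5.670×10⁻⁸ × (1172)⁴ = 1.070×10⁵ W/m².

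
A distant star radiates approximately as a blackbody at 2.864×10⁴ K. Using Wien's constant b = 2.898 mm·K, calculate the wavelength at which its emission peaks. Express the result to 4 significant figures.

λ_max ≈ 101.2 nm

Wien's displacement law: λ_max = b/T = (2.898×10⁻³ m·K)/(2.864×10⁴ K) = 1.0119×10⁻⁷ m.
That is 101.2 nm, in the ultraviolet range.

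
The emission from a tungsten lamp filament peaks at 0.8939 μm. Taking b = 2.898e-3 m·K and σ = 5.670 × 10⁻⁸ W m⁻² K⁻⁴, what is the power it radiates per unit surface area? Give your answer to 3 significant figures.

I ≈ 6.26×10⁶ W/m²

Wien's law: T = b/λ_max = 2.898×10⁻³/8.939×10⁻⁷ = 3241.97 K.
Then I = σT⁴ = 5.670×10⁻⁸×(3241.97)⁴ = 6.26×10⁶ W/m².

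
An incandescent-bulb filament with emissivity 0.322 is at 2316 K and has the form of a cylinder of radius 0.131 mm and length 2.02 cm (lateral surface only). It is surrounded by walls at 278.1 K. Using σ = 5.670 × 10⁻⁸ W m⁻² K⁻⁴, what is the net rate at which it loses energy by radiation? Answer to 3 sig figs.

Net loss ≈ 8.73 W

Lateral area A = 2πrL = 2π×1.31×10⁻⁴×0.0202 = 1.66266×10⁻⁵ m².
Net radiated power P_net = εσA(T⁴ − T₀⁴) = 0.322×5.670×10⁻⁸×1.66266×10⁻⁵×(2316⁴ − 278.1⁴).
T⁴ − T₀⁴ = 2.87710×10¹³ − 5.98142×10⁹ = 2.87650×10¹³ K⁴, so P_net = 8.73 W.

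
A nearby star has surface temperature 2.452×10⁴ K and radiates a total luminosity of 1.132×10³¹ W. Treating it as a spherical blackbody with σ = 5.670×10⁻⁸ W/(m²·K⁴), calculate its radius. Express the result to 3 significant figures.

L = 4πR²σT⁴ ⇒ R = √(L/(4πσT⁴)).
σT⁴ = 2.04958×10¹⁰ W/m², so R = √(1.132×10³¹/(4π×2.04958×10¹⁰)) = 6.63×10⁹ m.

R ≈ 6.63×10⁹ m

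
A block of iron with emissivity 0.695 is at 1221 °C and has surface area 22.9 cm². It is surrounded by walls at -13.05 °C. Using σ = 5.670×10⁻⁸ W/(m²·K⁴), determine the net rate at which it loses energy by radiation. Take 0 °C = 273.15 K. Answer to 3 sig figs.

T = 1221 °C + 273.15 = 1494.15 K.
Surroundings: T = -13.05 °C + 273.15 = 260.10 K.
Area A = 22.9 cm² = 2.29×10⁻³ m².
Net radiated power P_net = εσA(T⁴ − T₀⁴) = 0.695×5.670×10⁻⁸×2.29×10⁻³×(1494.15⁴ − 260.10⁴).
T⁴ − T₀⁴ = 4.98399×10¹² − 4.57679×10⁹ = 4.97941×10¹² K⁴, so P_net = 449 W.

Net loss ≈ 449 W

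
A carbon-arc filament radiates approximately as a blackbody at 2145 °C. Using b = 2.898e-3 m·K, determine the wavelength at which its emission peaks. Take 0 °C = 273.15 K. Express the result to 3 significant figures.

λ_max ≈ 1.20 μm

T = 2145 °C + 273.15 = 2418.15 K.
Wien's displacement law: λ_max = b/T = (2.898×10⁻³ m·K)/(2418.15 K) = 1.198×10⁻⁶ m.
That is 1.20 μm, in the infrared range.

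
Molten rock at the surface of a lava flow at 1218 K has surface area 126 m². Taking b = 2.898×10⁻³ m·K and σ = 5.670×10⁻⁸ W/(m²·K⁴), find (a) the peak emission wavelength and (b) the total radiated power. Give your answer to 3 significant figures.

λ_max ≈ 2.38×10³ nm; P ≈ 1.57×10⁷ W

(a) λ_max = b/T = 2.898×10⁻³/1218 = 2.379×10⁻⁶ m = 2.38×10³ nm.
Area A = 126 m².
(b) P = σAT⁴ = 5.670×10⁻⁸×126×(1218)⁴ = 1.57×10⁷ W.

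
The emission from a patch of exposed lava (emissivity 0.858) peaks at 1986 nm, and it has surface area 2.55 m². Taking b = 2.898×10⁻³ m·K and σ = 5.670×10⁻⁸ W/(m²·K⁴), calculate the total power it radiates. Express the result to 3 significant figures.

Wien's law: T = b/λ_max = 2.898×10⁻³/1.986×10⁻⁶ = 1459.21 K.
Area A = 2.55 m².
Then P = εσAT⁴ = 0.858×5.670×10⁻⁸×2.55×(1459.21)⁴ = 5.62×10⁵ W.

P ≈ 5.62×10⁵ W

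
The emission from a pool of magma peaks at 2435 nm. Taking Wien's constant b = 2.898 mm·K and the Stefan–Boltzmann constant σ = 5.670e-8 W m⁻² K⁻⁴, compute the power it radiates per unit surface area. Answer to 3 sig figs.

I ≈ 1.14×10⁵ W/m²

Wien's law: T = b/λ_max = 2.898×10⁻³/2.435×10⁻⁶ = 1190.14 K.
Then I = σT⁴ = 5.670×10⁻⁸×(1190.14)⁴ = 1.14×10⁵ W/m².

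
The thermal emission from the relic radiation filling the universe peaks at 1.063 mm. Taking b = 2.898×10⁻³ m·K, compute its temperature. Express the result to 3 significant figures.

Wien's law gives T = b/λ_max = (2.898×10⁻³ m·K)/(1.063×10⁻³ m) = 2.73 K.

T ≈ 2.73 K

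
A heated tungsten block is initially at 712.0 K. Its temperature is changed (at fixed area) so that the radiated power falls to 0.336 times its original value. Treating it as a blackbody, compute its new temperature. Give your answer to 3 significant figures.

T₂ ≈ 542 K

P ∝ T⁴, so T₂/T₁ = (P₂/P₁)^(1/4) = (0.336)^(1/4) = 0.761351.
T₂ = 712.0 × 0.761351 = 542 K.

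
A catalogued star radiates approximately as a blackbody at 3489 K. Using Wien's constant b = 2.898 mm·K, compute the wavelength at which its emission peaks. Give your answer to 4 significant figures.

λ_max ≈ 830.6 nm

Wien's displacement law: λ_max = b/T = (2.898×10⁻³ m·K)/(3489 K) = 8.3061×10⁻⁷ m.
That is 830.6 nm, in the infrared range.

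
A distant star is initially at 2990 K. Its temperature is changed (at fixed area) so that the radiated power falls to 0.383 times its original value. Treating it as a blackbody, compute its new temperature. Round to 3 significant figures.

P ∝ T⁴, so T₂/T₁ = (P₂/P₁)^(1/4) = (0.383)^(1/4) = 0.786683.
T₂ = 2990 × 0.786683 = 2.35×10³ K.

T₂ ≈ 2.35×10³ K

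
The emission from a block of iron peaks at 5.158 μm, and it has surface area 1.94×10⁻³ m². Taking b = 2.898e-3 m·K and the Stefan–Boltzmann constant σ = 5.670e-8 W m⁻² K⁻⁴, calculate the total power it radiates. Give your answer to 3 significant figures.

P ≈ 11.0 W

Wien's law: T = b/λ_max = 2.898×10⁻³/5.158×10⁻⁶ = 561.846 K.
Area A = 1.94×10⁻³ m².
Then P = σAT⁴ = 5.670×10⁻⁸×1.94×10⁻³×(561.846)⁴ = 11.0 W.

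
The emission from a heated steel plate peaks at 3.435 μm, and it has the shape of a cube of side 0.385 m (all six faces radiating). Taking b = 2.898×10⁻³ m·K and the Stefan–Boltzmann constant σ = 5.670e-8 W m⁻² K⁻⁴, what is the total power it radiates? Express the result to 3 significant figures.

P ≈ 2.55×10⁴ W

Wien's law: T = b/λ_max = 2.898×10⁻³/3.435×10⁻⁶ = 843.668 K.
Area A = 6s² = 6×(0.385 m)² = 0.88935 m².
Then P = σAT⁴ = 5.670×10⁻⁸×0.88935×(843.668)⁴ = 2.55×10⁴ W.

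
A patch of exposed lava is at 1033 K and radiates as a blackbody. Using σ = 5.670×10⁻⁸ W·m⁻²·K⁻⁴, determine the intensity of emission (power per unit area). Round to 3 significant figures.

I ≈ 6.46×10⁴ W/m²

Stefan–Boltzmann: I = σT⁴ = 5.670×10⁻⁸ × (1033)⁴ = 6.46×10⁴ W/m².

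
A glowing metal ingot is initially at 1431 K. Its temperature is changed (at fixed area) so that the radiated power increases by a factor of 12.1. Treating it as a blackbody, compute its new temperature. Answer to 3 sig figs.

P ∝ T⁴, so T₂/T₁ = (P₂/P₁)^(1/4) = (12.1)^(1/4) = 1.86508.
T₂ = 1431 × 1.86508 = 2.67×10³ K.

T₂ ≈ 2.67×10³ K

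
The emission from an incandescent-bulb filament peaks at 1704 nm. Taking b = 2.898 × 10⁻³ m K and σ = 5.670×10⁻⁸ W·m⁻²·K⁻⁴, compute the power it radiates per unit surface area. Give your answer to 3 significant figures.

I ≈ 4.74×10⁵ W/m²

Wien's law: T = b/λ_max = 2.898×10⁻³/1.704×10⁻⁶ = 1700.70 K.
Then I = σT⁴ = 5.670×10⁻⁸×(1700.70)⁴ = 4.74×10⁵ W/m².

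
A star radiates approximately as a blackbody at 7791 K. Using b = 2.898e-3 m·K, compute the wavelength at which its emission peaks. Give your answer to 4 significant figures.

λ_max ≈ 372.0 nm

Wien's displacement law: λ_max = b/T = (2.898×10⁻³ m·K)/(7791 K) = 3.7197×10⁻⁷ m.
That is 372.0 nm, in the ultraviolet range.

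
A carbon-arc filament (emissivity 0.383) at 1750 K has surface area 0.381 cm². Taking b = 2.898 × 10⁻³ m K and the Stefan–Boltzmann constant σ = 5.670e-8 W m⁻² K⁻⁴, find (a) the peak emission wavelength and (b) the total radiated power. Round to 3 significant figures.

(a) λ_max = b/T = 2.898×10⁻³/1750 = 1.656×10⁻⁶ m = 1.66×10³ nm.
Area A = 0.381 cm² = 3.81×10⁻⁵ m².
(b) P = εσAT⁴ = 0.383×5.670×10⁻⁸×3.81×10⁻⁵×(1750)⁴ = 7.76 W.

λ_max ≈ 1.66×10³ nm; P ≈ 7.76 W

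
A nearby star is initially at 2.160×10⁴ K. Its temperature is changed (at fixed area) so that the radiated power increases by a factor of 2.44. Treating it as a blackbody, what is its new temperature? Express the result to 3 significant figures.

T₂ ≈ 2.70×10⁴ K

P ∝ T⁴, so T₂/T₁ = (P₂/P₁)^(1/4) = (2.44)^(1/4) = 1.24982.
T₂ = 2.160×10⁴ × 1.24982 = 2.70×10⁴ K.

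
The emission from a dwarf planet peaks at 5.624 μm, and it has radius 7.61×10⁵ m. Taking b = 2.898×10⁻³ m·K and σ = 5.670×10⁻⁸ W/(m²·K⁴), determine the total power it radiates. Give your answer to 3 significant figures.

P ≈ 2.91×10¹⁶ W

Wien's law: T = b/λ_max = 2.898×10⁻³/5.624×10⁻⁶ = 515.292 K.
Surface area A = 4πR² = 4π(7.61×10⁵ m)² = 7.27745×10¹² m².
Then P = σAT⁴ = 5.670×10⁻⁸×7.27745×10¹²×(515.292)⁴ = 2.91×10¹⁶ W.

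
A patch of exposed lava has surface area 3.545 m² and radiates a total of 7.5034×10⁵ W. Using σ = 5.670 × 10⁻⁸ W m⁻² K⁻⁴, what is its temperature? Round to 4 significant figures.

T ≈ 1390 K

Area A = 3.545 m².
P = σAT⁴ ⇒ T = (P/(σA))^(1/4) = (7.5034×10⁵/(5.670×10⁻⁸×3.545))^(1/4) = 1390 K.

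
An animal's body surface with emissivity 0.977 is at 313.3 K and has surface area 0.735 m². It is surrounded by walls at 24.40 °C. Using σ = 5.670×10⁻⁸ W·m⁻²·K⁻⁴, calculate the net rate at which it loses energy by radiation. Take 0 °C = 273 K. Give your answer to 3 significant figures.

Surroundings: T = 24.40 °C + 273 = 297.40 K.
Area A = 0.735 m².
Net radiated power P_net = εσA(T⁴ − T₀⁴) = 0.977×5.670×10⁻⁸×0.735×(313.3⁴ − 297.40⁴).
T⁴ − T₀⁴ = 9.63478×10⁹ − 7.82283×10⁹ = 1.81195×10⁹ K⁴, so P_net = 73.8 W.

Net loss ≈ 73.8 W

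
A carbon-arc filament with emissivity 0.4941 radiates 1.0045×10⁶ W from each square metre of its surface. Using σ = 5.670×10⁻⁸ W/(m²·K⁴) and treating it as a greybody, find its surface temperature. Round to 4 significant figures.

I = εσT⁴, so T = (I/εσ)^(1/4) = (1.0045×10⁶/(0.4941×5.670×10⁻⁸))^(1/4) = 2447 K.

T ≈ 2447 K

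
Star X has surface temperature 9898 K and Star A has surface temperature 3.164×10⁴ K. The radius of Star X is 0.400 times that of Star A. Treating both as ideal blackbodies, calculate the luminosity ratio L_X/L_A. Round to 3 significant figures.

L ∝ R²T⁴, so L_X/L_A = (R_X/R_A)²(T_X/T_A)⁴ = (0.400)² × (9898/3.164×10⁴)⁴ = 0.16 × 9.57732×10⁻³ = 1.53×10⁻³.

L_X/L_A ≈ 1.53×10⁻³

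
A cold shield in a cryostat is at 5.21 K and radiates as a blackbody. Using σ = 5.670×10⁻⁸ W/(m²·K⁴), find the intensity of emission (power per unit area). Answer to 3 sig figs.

Stefan–Boltzmann: I = σT⁴ = 5.670×10⁻⁸ × (5.21)⁴ = 4.18×10⁻⁵ W/m².

I ≈ 4.18×10⁻⁵ W/m²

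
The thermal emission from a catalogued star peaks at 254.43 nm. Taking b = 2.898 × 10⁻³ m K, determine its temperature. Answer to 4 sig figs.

Wien's law gives T = b/λ_max = (2.898×10⁻³ m·K)/(2.5443×10⁻⁷ m) = 1.139×10⁴ K.

T ≈ 1.139×10⁴ K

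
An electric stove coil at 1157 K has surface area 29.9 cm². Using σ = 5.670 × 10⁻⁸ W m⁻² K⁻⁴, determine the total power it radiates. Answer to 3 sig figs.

P ≈ 304 W

Area A = 29.9 cm² = 2.99×10⁻³ m².
P = σAT⁴ = 5.670×10⁻⁸ × 2.99×10⁻³ × (1157)⁴ = 304 W.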